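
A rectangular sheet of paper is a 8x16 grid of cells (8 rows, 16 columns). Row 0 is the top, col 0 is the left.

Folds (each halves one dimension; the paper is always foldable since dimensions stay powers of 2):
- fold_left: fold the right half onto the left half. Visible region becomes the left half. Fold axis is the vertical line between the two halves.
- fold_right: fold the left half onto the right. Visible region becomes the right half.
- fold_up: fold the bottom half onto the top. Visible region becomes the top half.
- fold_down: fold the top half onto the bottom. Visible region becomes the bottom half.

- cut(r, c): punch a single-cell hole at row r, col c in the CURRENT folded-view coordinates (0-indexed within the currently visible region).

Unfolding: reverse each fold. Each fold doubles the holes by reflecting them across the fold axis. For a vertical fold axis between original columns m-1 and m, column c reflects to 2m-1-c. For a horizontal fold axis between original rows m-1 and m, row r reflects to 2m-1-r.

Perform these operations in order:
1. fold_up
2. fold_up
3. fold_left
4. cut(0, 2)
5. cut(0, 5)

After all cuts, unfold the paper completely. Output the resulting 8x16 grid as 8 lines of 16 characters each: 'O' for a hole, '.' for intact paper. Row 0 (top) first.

Op 1 fold_up: fold axis h@4; visible region now rows[0,4) x cols[0,16) = 4x16
Op 2 fold_up: fold axis h@2; visible region now rows[0,2) x cols[0,16) = 2x16
Op 3 fold_left: fold axis v@8; visible region now rows[0,2) x cols[0,8) = 2x8
Op 4 cut(0, 2): punch at orig (0,2); cuts so far [(0, 2)]; region rows[0,2) x cols[0,8) = 2x8
Op 5 cut(0, 5): punch at orig (0,5); cuts so far [(0, 2), (0, 5)]; region rows[0,2) x cols[0,8) = 2x8
Unfold 1 (reflect across v@8): 4 holes -> [(0, 2), (0, 5), (0, 10), (0, 13)]
Unfold 2 (reflect across h@2): 8 holes -> [(0, 2), (0, 5), (0, 10), (0, 13), (3, 2), (3, 5), (3, 10), (3, 13)]
Unfold 3 (reflect across h@4): 16 holes -> [(0, 2), (0, 5), (0, 10), (0, 13), (3, 2), (3, 5), (3, 10), (3, 13), (4, 2), (4, 5), (4, 10), (4, 13), (7, 2), (7, 5), (7, 10), (7, 13)]

Answer: ..O..O....O..O..
................
................
..O..O....O..O..
..O..O....O..O..
................
................
..O..O....O..O..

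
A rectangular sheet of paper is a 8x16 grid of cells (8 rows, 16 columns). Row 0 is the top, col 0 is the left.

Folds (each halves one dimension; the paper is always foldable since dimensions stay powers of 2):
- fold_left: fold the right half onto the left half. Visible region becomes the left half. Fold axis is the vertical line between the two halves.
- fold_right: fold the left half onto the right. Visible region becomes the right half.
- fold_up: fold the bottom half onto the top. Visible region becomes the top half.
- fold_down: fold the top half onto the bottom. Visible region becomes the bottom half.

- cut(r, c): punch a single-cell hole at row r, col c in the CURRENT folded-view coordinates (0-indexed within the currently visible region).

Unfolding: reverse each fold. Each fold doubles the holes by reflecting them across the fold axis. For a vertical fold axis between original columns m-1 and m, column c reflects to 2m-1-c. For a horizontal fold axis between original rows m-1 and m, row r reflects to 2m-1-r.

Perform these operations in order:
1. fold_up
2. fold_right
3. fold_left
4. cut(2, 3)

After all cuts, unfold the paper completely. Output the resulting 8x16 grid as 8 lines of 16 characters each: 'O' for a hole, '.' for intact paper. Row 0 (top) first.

Op 1 fold_up: fold axis h@4; visible region now rows[0,4) x cols[0,16) = 4x16
Op 2 fold_right: fold axis v@8; visible region now rows[0,4) x cols[8,16) = 4x8
Op 3 fold_left: fold axis v@12; visible region now rows[0,4) x cols[8,12) = 4x4
Op 4 cut(2, 3): punch at orig (2,11); cuts so far [(2, 11)]; region rows[0,4) x cols[8,12) = 4x4
Unfold 1 (reflect across v@12): 2 holes -> [(2, 11), (2, 12)]
Unfold 2 (reflect across v@8): 4 holes -> [(2, 3), (2, 4), (2, 11), (2, 12)]
Unfold 3 (reflect across h@4): 8 holes -> [(2, 3), (2, 4), (2, 11), (2, 12), (5, 3), (5, 4), (5, 11), (5, 12)]

Answer: ................
................
...OO......OO...
................
................
...OO......OO...
................
................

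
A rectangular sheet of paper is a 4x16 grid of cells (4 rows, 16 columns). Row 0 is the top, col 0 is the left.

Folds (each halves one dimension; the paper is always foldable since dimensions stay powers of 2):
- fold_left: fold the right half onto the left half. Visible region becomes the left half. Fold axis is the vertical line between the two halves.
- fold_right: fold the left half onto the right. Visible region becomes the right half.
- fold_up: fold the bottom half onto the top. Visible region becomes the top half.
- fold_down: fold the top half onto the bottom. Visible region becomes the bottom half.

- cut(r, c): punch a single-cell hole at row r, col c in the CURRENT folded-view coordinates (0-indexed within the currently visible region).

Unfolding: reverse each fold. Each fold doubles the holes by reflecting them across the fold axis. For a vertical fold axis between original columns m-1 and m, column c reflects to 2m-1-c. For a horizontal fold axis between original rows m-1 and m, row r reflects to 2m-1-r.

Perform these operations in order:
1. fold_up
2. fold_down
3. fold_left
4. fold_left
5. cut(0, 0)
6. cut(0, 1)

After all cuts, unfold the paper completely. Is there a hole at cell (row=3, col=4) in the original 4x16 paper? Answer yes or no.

Op 1 fold_up: fold axis h@2; visible region now rows[0,2) x cols[0,16) = 2x16
Op 2 fold_down: fold axis h@1; visible region now rows[1,2) x cols[0,16) = 1x16
Op 3 fold_left: fold axis v@8; visible region now rows[1,2) x cols[0,8) = 1x8
Op 4 fold_left: fold axis v@4; visible region now rows[1,2) x cols[0,4) = 1x4
Op 5 cut(0, 0): punch at orig (1,0); cuts so far [(1, 0)]; region rows[1,2) x cols[0,4) = 1x4
Op 6 cut(0, 1): punch at orig (1,1); cuts so far [(1, 0), (1, 1)]; region rows[1,2) x cols[0,4) = 1x4
Unfold 1 (reflect across v@4): 4 holes -> [(1, 0), (1, 1), (1, 6), (1, 7)]
Unfold 2 (reflect across v@8): 8 holes -> [(1, 0), (1, 1), (1, 6), (1, 7), (1, 8), (1, 9), (1, 14), (1, 15)]
Unfold 3 (reflect across h@1): 16 holes -> [(0, 0), (0, 1), (0, 6), (0, 7), (0, 8), (0, 9), (0, 14), (0, 15), (1, 0), (1, 1), (1, 6), (1, 7), (1, 8), (1, 9), (1, 14), (1, 15)]
Unfold 4 (reflect across h@2): 32 holes -> [(0, 0), (0, 1), (0, 6), (0, 7), (0, 8), (0, 9), (0, 14), (0, 15), (1, 0), (1, 1), (1, 6), (1, 7), (1, 8), (1, 9), (1, 14), (1, 15), (2, 0), (2, 1), (2, 6), (2, 7), (2, 8), (2, 9), (2, 14), (2, 15), (3, 0), (3, 1), (3, 6), (3, 7), (3, 8), (3, 9), (3, 14), (3, 15)]
Holes: [(0, 0), (0, 1), (0, 6), (0, 7), (0, 8), (0, 9), (0, 14), (0, 15), (1, 0), (1, 1), (1, 6), (1, 7), (1, 8), (1, 9), (1, 14), (1, 15), (2, 0), (2, 1), (2, 6), (2, 7), (2, 8), (2, 9), (2, 14), (2, 15), (3, 0), (3, 1), (3, 6), (3, 7), (3, 8), (3, 9), (3, 14), (3, 15)]

Answer: no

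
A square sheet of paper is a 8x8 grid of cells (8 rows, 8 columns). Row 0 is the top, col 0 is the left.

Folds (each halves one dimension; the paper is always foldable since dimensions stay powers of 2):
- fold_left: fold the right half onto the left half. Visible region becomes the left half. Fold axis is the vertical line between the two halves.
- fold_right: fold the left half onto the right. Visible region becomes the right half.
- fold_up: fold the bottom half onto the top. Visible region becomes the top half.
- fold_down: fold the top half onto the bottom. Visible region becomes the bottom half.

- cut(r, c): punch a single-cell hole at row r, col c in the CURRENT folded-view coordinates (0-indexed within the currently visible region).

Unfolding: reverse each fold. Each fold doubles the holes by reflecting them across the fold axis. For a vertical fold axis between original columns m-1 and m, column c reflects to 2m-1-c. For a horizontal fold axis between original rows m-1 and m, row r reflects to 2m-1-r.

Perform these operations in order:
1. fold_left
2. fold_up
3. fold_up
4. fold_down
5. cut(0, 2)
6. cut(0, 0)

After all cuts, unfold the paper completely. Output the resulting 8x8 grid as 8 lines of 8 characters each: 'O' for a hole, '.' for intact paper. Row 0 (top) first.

Answer: O.O..O.O
O.O..O.O
O.O..O.O
O.O..O.O
O.O..O.O
O.O..O.O
O.O..O.O
O.O..O.O

Derivation:
Op 1 fold_left: fold axis v@4; visible region now rows[0,8) x cols[0,4) = 8x4
Op 2 fold_up: fold axis h@4; visible region now rows[0,4) x cols[0,4) = 4x4
Op 3 fold_up: fold axis h@2; visible region now rows[0,2) x cols[0,4) = 2x4
Op 4 fold_down: fold axis h@1; visible region now rows[1,2) x cols[0,4) = 1x4
Op 5 cut(0, 2): punch at orig (1,2); cuts so far [(1, 2)]; region rows[1,2) x cols[0,4) = 1x4
Op 6 cut(0, 0): punch at orig (1,0); cuts so far [(1, 0), (1, 2)]; region rows[1,2) x cols[0,4) = 1x4
Unfold 1 (reflect across h@1): 4 holes -> [(0, 0), (0, 2), (1, 0), (1, 2)]
Unfold 2 (reflect across h@2): 8 holes -> [(0, 0), (0, 2), (1, 0), (1, 2), (2, 0), (2, 2), (3, 0), (3, 2)]
Unfold 3 (reflect across h@4): 16 holes -> [(0, 0), (0, 2), (1, 0), (1, 2), (2, 0), (2, 2), (3, 0), (3, 2), (4, 0), (4, 2), (5, 0), (5, 2), (6, 0), (6, 2), (7, 0), (7, 2)]
Unfold 4 (reflect across v@4): 32 holes -> [(0, 0), (0, 2), (0, 5), (0, 7), (1, 0), (1, 2), (1, 5), (1, 7), (2, 0), (2, 2), (2, 5), (2, 7), (3, 0), (3, 2), (3, 5), (3, 7), (4, 0), (4, 2), (4, 5), (4, 7), (5, 0), (5, 2), (5, 5), (5, 7), (6, 0), (6, 2), (6, 5), (6, 7), (7, 0), (7, 2), (7, 5), (7, 7)]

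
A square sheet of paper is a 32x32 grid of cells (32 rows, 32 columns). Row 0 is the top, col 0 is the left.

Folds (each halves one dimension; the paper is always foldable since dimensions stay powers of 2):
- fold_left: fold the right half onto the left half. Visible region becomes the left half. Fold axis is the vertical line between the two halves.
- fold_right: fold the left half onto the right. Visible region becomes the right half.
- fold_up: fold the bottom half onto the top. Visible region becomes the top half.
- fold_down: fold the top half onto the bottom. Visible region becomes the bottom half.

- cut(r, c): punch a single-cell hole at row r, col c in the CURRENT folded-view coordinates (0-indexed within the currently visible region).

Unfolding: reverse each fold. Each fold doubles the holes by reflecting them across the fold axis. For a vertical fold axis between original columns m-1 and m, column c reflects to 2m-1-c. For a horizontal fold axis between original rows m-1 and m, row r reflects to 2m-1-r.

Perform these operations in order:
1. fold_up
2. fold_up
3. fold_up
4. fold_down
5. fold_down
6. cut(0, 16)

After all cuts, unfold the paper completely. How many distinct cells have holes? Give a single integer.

Answer: 32

Derivation:
Op 1 fold_up: fold axis h@16; visible region now rows[0,16) x cols[0,32) = 16x32
Op 2 fold_up: fold axis h@8; visible region now rows[0,8) x cols[0,32) = 8x32
Op 3 fold_up: fold axis h@4; visible region now rows[0,4) x cols[0,32) = 4x32
Op 4 fold_down: fold axis h@2; visible region now rows[2,4) x cols[0,32) = 2x32
Op 5 fold_down: fold axis h@3; visible region now rows[3,4) x cols[0,32) = 1x32
Op 6 cut(0, 16): punch at orig (3,16); cuts so far [(3, 16)]; region rows[3,4) x cols[0,32) = 1x32
Unfold 1 (reflect across h@3): 2 holes -> [(2, 16), (3, 16)]
Unfold 2 (reflect across h@2): 4 holes -> [(0, 16), (1, 16), (2, 16), (3, 16)]
Unfold 3 (reflect across h@4): 8 holes -> [(0, 16), (1, 16), (2, 16), (3, 16), (4, 16), (5, 16), (6, 16), (7, 16)]
Unfold 4 (reflect across h@8): 16 holes -> [(0, 16), (1, 16), (2, 16), (3, 16), (4, 16), (5, 16), (6, 16), (7, 16), (8, 16), (9, 16), (10, 16), (11, 16), (12, 16), (13, 16), (14, 16), (15, 16)]
Unfold 5 (reflect across h@16): 32 holes -> [(0, 16), (1, 16), (2, 16), (3, 16), (4, 16), (5, 16), (6, 16), (7, 16), (8, 16), (9, 16), (10, 16), (11, 16), (12, 16), (13, 16), (14, 16), (15, 16), (16, 16), (17, 16), (18, 16), (19, 16), (20, 16), (21, 16), (22, 16), (23, 16), (24, 16), (25, 16), (26, 16), (27, 16), (28, 16), (29, 16), (30, 16), (31, 16)]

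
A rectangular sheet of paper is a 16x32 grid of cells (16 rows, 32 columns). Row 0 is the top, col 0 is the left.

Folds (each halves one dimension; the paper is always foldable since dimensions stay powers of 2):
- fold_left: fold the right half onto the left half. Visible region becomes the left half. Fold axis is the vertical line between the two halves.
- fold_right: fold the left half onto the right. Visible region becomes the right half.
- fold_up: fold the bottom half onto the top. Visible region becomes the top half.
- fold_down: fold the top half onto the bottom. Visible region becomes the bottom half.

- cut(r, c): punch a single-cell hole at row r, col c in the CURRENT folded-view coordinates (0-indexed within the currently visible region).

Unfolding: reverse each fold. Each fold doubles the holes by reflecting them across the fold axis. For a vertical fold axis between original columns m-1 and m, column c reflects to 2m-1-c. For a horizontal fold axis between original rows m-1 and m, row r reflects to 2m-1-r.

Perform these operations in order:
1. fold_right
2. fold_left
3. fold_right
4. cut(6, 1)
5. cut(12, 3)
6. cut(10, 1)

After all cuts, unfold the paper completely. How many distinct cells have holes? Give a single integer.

Op 1 fold_right: fold axis v@16; visible region now rows[0,16) x cols[16,32) = 16x16
Op 2 fold_left: fold axis v@24; visible region now rows[0,16) x cols[16,24) = 16x8
Op 3 fold_right: fold axis v@20; visible region now rows[0,16) x cols[20,24) = 16x4
Op 4 cut(6, 1): punch at orig (6,21); cuts so far [(6, 21)]; region rows[0,16) x cols[20,24) = 16x4
Op 5 cut(12, 3): punch at orig (12,23); cuts so far [(6, 21), (12, 23)]; region rows[0,16) x cols[20,24) = 16x4
Op 6 cut(10, 1): punch at orig (10,21); cuts so far [(6, 21), (10, 21), (12, 23)]; region rows[0,16) x cols[20,24) = 16x4
Unfold 1 (reflect across v@20): 6 holes -> [(6, 18), (6, 21), (10, 18), (10, 21), (12, 16), (12, 23)]
Unfold 2 (reflect across v@24): 12 holes -> [(6, 18), (6, 21), (6, 26), (6, 29), (10, 18), (10, 21), (10, 26), (10, 29), (12, 16), (12, 23), (12, 24), (12, 31)]
Unfold 3 (reflect across v@16): 24 holes -> [(6, 2), (6, 5), (6, 10), (6, 13), (6, 18), (6, 21), (6, 26), (6, 29), (10, 2), (10, 5), (10, 10), (10, 13), (10, 18), (10, 21), (10, 26), (10, 29), (12, 0), (12, 7), (12, 8), (12, 15), (12, 16), (12, 23), (12, 24), (12, 31)]

Answer: 24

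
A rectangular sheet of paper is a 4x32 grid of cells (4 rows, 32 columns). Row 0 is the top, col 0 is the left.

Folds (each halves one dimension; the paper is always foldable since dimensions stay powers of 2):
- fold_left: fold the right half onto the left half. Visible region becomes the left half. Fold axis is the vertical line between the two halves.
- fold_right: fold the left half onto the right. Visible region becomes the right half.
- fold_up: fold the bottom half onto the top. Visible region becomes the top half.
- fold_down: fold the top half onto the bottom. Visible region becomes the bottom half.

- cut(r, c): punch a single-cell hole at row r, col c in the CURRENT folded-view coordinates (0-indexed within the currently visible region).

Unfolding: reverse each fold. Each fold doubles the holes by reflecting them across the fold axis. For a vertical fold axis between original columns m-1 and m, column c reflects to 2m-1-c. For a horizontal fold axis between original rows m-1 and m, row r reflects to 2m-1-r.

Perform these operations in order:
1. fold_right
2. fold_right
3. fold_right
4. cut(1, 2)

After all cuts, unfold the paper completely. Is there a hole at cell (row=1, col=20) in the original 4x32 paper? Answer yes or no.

Op 1 fold_right: fold axis v@16; visible region now rows[0,4) x cols[16,32) = 4x16
Op 2 fold_right: fold axis v@24; visible region now rows[0,4) x cols[24,32) = 4x8
Op 3 fold_right: fold axis v@28; visible region now rows[0,4) x cols[28,32) = 4x4
Op 4 cut(1, 2): punch at orig (1,30); cuts so far [(1, 30)]; region rows[0,4) x cols[28,32) = 4x4
Unfold 1 (reflect across v@28): 2 holes -> [(1, 25), (1, 30)]
Unfold 2 (reflect across v@24): 4 holes -> [(1, 17), (1, 22), (1, 25), (1, 30)]
Unfold 3 (reflect across v@16): 8 holes -> [(1, 1), (1, 6), (1, 9), (1, 14), (1, 17), (1, 22), (1, 25), (1, 30)]
Holes: [(1, 1), (1, 6), (1, 9), (1, 14), (1, 17), (1, 22), (1, 25), (1, 30)]

Answer: no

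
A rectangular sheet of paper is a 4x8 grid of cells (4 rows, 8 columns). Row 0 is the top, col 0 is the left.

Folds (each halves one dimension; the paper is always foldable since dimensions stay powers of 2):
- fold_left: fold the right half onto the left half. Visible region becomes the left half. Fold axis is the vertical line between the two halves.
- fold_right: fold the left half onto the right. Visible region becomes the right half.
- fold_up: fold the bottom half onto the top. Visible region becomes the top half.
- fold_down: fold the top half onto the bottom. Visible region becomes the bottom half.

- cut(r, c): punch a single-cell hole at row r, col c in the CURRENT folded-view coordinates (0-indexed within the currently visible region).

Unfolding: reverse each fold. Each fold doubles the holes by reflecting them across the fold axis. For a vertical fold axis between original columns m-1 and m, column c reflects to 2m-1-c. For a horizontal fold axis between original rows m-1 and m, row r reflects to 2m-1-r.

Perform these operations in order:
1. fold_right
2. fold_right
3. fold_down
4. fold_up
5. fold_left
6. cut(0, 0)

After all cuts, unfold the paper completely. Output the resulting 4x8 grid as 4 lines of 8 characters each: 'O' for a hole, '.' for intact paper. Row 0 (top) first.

Op 1 fold_right: fold axis v@4; visible region now rows[0,4) x cols[4,8) = 4x4
Op 2 fold_right: fold axis v@6; visible region now rows[0,4) x cols[6,8) = 4x2
Op 3 fold_down: fold axis h@2; visible region now rows[2,4) x cols[6,8) = 2x2
Op 4 fold_up: fold axis h@3; visible region now rows[2,3) x cols[6,8) = 1x2
Op 5 fold_left: fold axis v@7; visible region now rows[2,3) x cols[6,7) = 1x1
Op 6 cut(0, 0): punch at orig (2,6); cuts so far [(2, 6)]; region rows[2,3) x cols[6,7) = 1x1
Unfold 1 (reflect across v@7): 2 holes -> [(2, 6), (2, 7)]
Unfold 2 (reflect across h@3): 4 holes -> [(2, 6), (2, 7), (3, 6), (3, 7)]
Unfold 3 (reflect across h@2): 8 holes -> [(0, 6), (0, 7), (1, 6), (1, 7), (2, 6), (2, 7), (3, 6), (3, 7)]
Unfold 4 (reflect across v@6): 16 holes -> [(0, 4), (0, 5), (0, 6), (0, 7), (1, 4), (1, 5), (1, 6), (1, 7), (2, 4), (2, 5), (2, 6), (2, 7), (3, 4), (3, 5), (3, 6), (3, 7)]
Unfold 5 (reflect across v@4): 32 holes -> [(0, 0), (0, 1), (0, 2), (0, 3), (0, 4), (0, 5), (0, 6), (0, 7), (1, 0), (1, 1), (1, 2), (1, 3), (1, 4), (1, 5), (1, 6), (1, 7), (2, 0), (2, 1), (2, 2), (2, 3), (2, 4), (2, 5), (2, 6), (2, 7), (3, 0), (3, 1), (3, 2), (3, 3), (3, 4), (3, 5), (3, 6), (3, 7)]

Answer: OOOOOOOO
OOOOOOOO
OOOOOOOO
OOOOOOOO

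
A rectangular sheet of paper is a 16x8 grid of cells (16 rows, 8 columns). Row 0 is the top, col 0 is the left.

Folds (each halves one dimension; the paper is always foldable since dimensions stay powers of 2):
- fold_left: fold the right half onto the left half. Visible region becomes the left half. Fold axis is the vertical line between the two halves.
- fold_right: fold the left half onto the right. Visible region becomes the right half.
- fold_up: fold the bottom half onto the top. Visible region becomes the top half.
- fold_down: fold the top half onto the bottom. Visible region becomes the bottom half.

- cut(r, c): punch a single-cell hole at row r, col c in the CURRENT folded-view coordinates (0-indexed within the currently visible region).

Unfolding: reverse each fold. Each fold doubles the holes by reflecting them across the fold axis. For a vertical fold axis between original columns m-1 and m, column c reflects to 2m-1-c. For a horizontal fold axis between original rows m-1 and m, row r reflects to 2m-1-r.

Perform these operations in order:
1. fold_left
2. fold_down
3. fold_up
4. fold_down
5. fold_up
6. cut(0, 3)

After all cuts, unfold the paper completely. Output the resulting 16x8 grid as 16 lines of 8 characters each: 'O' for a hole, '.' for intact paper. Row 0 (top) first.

Op 1 fold_left: fold axis v@4; visible region now rows[0,16) x cols[0,4) = 16x4
Op 2 fold_down: fold axis h@8; visible region now rows[8,16) x cols[0,4) = 8x4
Op 3 fold_up: fold axis h@12; visible region now rows[8,12) x cols[0,4) = 4x4
Op 4 fold_down: fold axis h@10; visible region now rows[10,12) x cols[0,4) = 2x4
Op 5 fold_up: fold axis h@11; visible region now rows[10,11) x cols[0,4) = 1x4
Op 6 cut(0, 3): punch at orig (10,3); cuts so far [(10, 3)]; region rows[10,11) x cols[0,4) = 1x4
Unfold 1 (reflect across h@11): 2 holes -> [(10, 3), (11, 3)]
Unfold 2 (reflect across h@10): 4 holes -> [(8, 3), (9, 3), (10, 3), (11, 3)]
Unfold 3 (reflect across h@12): 8 holes -> [(8, 3), (9, 3), (10, 3), (11, 3), (12, 3), (13, 3), (14, 3), (15, 3)]
Unfold 4 (reflect across h@8): 16 holes -> [(0, 3), (1, 3), (2, 3), (3, 3), (4, 3), (5, 3), (6, 3), (7, 3), (8, 3), (9, 3), (10, 3), (11, 3), (12, 3), (13, 3), (14, 3), (15, 3)]
Unfold 5 (reflect across v@4): 32 holes -> [(0, 3), (0, 4), (1, 3), (1, 4), (2, 3), (2, 4), (3, 3), (3, 4), (4, 3), (4, 4), (5, 3), (5, 4), (6, 3), (6, 4), (7, 3), (7, 4), (8, 3), (8, 4), (9, 3), (9, 4), (10, 3), (10, 4), (11, 3), (11, 4), (12, 3), (12, 4), (13, 3), (13, 4), (14, 3), (14, 4), (15, 3), (15, 4)]

Answer: ...OO...
...OO...
...OO...
...OO...
...OO...
...OO...
...OO...
...OO...
...OO...
...OO...
...OO...
...OO...
...OO...
...OO...
...OO...
...OO...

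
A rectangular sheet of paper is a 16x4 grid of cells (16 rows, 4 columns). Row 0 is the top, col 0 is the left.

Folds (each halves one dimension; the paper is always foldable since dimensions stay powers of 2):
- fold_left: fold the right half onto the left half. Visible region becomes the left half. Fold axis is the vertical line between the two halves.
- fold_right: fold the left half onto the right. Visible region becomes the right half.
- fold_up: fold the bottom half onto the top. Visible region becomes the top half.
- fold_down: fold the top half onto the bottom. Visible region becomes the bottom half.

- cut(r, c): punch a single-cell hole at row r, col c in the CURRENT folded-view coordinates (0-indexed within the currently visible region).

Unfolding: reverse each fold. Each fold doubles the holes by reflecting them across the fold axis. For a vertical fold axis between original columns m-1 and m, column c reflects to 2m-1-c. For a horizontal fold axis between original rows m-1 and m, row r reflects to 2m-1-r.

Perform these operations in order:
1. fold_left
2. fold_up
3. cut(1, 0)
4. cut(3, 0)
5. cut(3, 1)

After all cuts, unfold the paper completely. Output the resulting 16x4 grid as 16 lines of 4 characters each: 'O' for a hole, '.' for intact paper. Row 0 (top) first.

Answer: ....
O..O
....
OOOO
....
....
....
....
....
....
....
....
OOOO
....
O..O
....

Derivation:
Op 1 fold_left: fold axis v@2; visible region now rows[0,16) x cols[0,2) = 16x2
Op 2 fold_up: fold axis h@8; visible region now rows[0,8) x cols[0,2) = 8x2
Op 3 cut(1, 0): punch at orig (1,0); cuts so far [(1, 0)]; region rows[0,8) x cols[0,2) = 8x2
Op 4 cut(3, 0): punch at orig (3,0); cuts so far [(1, 0), (3, 0)]; region rows[0,8) x cols[0,2) = 8x2
Op 5 cut(3, 1): punch at orig (3,1); cuts so far [(1, 0), (3, 0), (3, 1)]; region rows[0,8) x cols[0,2) = 8x2
Unfold 1 (reflect across h@8): 6 holes -> [(1, 0), (3, 0), (3, 1), (12, 0), (12, 1), (14, 0)]
Unfold 2 (reflect across v@2): 12 holes -> [(1, 0), (1, 3), (3, 0), (3, 1), (3, 2), (3, 3), (12, 0), (12, 1), (12, 2), (12, 3), (14, 0), (14, 3)]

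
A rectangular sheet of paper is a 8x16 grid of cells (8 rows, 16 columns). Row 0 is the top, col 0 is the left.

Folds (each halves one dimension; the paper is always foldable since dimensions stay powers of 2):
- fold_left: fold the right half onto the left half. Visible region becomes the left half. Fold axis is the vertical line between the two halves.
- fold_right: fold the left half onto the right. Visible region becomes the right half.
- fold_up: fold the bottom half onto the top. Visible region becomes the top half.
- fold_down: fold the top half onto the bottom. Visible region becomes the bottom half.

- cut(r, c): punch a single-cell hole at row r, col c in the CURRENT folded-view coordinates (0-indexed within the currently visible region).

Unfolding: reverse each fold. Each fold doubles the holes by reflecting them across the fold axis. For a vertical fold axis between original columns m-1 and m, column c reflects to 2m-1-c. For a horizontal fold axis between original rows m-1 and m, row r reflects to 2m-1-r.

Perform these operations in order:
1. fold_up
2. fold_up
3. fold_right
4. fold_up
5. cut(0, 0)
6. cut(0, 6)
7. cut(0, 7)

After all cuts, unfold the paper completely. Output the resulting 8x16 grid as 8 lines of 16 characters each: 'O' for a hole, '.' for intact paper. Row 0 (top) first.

Answer: OO.....OO.....OO
OO.....OO.....OO
OO.....OO.....OO
OO.....OO.....OO
OO.....OO.....OO
OO.....OO.....OO
OO.....OO.....OO
OO.....OO.....OO

Derivation:
Op 1 fold_up: fold axis h@4; visible region now rows[0,4) x cols[0,16) = 4x16
Op 2 fold_up: fold axis h@2; visible region now rows[0,2) x cols[0,16) = 2x16
Op 3 fold_right: fold axis v@8; visible region now rows[0,2) x cols[8,16) = 2x8
Op 4 fold_up: fold axis h@1; visible region now rows[0,1) x cols[8,16) = 1x8
Op 5 cut(0, 0): punch at orig (0,8); cuts so far [(0, 8)]; region rows[0,1) x cols[8,16) = 1x8
Op 6 cut(0, 6): punch at orig (0,14); cuts so far [(0, 8), (0, 14)]; region rows[0,1) x cols[8,16) = 1x8
Op 7 cut(0, 7): punch at orig (0,15); cuts so far [(0, 8), (0, 14), (0, 15)]; region rows[0,1) x cols[8,16) = 1x8
Unfold 1 (reflect across h@1): 6 holes -> [(0, 8), (0, 14), (0, 15), (1, 8), (1, 14), (1, 15)]
Unfold 2 (reflect across v@8): 12 holes -> [(0, 0), (0, 1), (0, 7), (0, 8), (0, 14), (0, 15), (1, 0), (1, 1), (1, 7), (1, 8), (1, 14), (1, 15)]
Unfold 3 (reflect across h@2): 24 holes -> [(0, 0), (0, 1), (0, 7), (0, 8), (0, 14), (0, 15), (1, 0), (1, 1), (1, 7), (1, 8), (1, 14), (1, 15), (2, 0), (2, 1), (2, 7), (2, 8), (2, 14), (2, 15), (3, 0), (3, 1), (3, 7), (3, 8), (3, 14), (3, 15)]
Unfold 4 (reflect across h@4): 48 holes -> [(0, 0), (0, 1), (0, 7), (0, 8), (0, 14), (0, 15), (1, 0), (1, 1), (1, 7), (1, 8), (1, 14), (1, 15), (2, 0), (2, 1), (2, 7), (2, 8), (2, 14), (2, 15), (3, 0), (3, 1), (3, 7), (3, 8), (3, 14), (3, 15), (4, 0), (4, 1), (4, 7), (4, 8), (4, 14), (4, 15), (5, 0), (5, 1), (5, 7), (5, 8), (5, 14), (5, 15), (6, 0), (6, 1), (6, 7), (6, 8), (6, 14), (6, 15), (7, 0), (7, 1), (7, 7), (7, 8), (7, 14), (7, 15)]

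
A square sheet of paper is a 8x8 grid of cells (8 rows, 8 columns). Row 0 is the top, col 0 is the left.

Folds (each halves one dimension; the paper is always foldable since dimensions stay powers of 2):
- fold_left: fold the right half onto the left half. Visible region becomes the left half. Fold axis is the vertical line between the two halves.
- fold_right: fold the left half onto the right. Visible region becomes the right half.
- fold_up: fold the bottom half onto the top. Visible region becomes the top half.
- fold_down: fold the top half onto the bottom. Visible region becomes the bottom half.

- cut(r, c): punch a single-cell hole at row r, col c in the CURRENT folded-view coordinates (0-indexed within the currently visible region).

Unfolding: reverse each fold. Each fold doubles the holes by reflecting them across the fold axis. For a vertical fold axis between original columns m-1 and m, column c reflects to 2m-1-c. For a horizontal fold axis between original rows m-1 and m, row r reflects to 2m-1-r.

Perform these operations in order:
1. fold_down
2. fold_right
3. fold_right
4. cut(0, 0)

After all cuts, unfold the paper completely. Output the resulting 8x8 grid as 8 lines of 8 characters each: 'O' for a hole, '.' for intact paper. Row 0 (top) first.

Answer: ........
........
........
.OO..OO.
.OO..OO.
........
........
........

Derivation:
Op 1 fold_down: fold axis h@4; visible region now rows[4,8) x cols[0,8) = 4x8
Op 2 fold_right: fold axis v@4; visible region now rows[4,8) x cols[4,8) = 4x4
Op 3 fold_right: fold axis v@6; visible region now rows[4,8) x cols[6,8) = 4x2
Op 4 cut(0, 0): punch at orig (4,6); cuts so far [(4, 6)]; region rows[4,8) x cols[6,8) = 4x2
Unfold 1 (reflect across v@6): 2 holes -> [(4, 5), (4, 6)]
Unfold 2 (reflect across v@4): 4 holes -> [(4, 1), (4, 2), (4, 5), (4, 6)]
Unfold 3 (reflect across h@4): 8 holes -> [(3, 1), (3, 2), (3, 5), (3, 6), (4, 1), (4, 2), (4, 5), (4, 6)]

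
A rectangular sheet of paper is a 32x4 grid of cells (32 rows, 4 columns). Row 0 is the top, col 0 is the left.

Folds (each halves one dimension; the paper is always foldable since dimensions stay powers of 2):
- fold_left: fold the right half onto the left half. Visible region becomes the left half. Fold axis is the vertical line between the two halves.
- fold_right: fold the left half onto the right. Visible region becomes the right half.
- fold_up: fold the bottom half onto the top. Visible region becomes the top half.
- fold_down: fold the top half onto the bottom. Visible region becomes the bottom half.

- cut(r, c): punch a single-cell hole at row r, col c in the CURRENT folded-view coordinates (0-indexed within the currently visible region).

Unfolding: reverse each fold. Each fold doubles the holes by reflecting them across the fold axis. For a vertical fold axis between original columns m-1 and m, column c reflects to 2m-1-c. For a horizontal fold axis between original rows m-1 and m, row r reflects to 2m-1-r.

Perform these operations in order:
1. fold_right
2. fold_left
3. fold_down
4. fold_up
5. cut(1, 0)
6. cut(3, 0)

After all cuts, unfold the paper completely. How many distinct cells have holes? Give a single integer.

Answer: 32

Derivation:
Op 1 fold_right: fold axis v@2; visible region now rows[0,32) x cols[2,4) = 32x2
Op 2 fold_left: fold axis v@3; visible region now rows[0,32) x cols[2,3) = 32x1
Op 3 fold_down: fold axis h@16; visible region now rows[16,32) x cols[2,3) = 16x1
Op 4 fold_up: fold axis h@24; visible region now rows[16,24) x cols[2,3) = 8x1
Op 5 cut(1, 0): punch at orig (17,2); cuts so far [(17, 2)]; region rows[16,24) x cols[2,3) = 8x1
Op 6 cut(3, 0): punch at orig (19,2); cuts so far [(17, 2), (19, 2)]; region rows[16,24) x cols[2,3) = 8x1
Unfold 1 (reflect across h@24): 4 holes -> [(17, 2), (19, 2), (28, 2), (30, 2)]
Unfold 2 (reflect across h@16): 8 holes -> [(1, 2), (3, 2), (12, 2), (14, 2), (17, 2), (19, 2), (28, 2), (30, 2)]
Unfold 3 (reflect across v@3): 16 holes -> [(1, 2), (1, 3), (3, 2), (3, 3), (12, 2), (12, 3), (14, 2), (14, 3), (17, 2), (17, 3), (19, 2), (19, 3), (28, 2), (28, 3), (30, 2), (30, 3)]
Unfold 4 (reflect across v@2): 32 holes -> [(1, 0), (1, 1), (1, 2), (1, 3), (3, 0), (3, 1), (3, 2), (3, 3), (12, 0), (12, 1), (12, 2), (12, 3), (14, 0), (14, 1), (14, 2), (14, 3), (17, 0), (17, 1), (17, 2), (17, 3), (19, 0), (19, 1), (19, 2), (19, 3), (28, 0), (28, 1), (28, 2), (28, 3), (30, 0), (30, 1), (30, 2), (30, 3)]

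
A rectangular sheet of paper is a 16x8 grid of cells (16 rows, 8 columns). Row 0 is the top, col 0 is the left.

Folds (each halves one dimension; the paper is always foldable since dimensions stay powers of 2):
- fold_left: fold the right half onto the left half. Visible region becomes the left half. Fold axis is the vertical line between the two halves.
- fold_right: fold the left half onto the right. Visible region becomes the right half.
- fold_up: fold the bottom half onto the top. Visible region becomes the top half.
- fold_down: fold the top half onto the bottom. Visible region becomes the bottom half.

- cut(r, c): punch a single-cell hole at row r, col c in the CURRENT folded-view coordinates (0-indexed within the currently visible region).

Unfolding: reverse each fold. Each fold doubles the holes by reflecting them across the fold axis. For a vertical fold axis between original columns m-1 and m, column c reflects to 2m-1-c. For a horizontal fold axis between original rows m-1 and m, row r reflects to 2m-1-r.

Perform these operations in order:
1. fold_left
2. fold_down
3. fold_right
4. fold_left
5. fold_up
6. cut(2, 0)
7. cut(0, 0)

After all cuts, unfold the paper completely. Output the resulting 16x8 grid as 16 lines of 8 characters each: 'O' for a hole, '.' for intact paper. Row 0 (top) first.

Answer: OOOOOOOO
........
OOOOOOOO
........
........
OOOOOOOO
........
OOOOOOOO
OOOOOOOO
........
OOOOOOOO
........
........
OOOOOOOO
........
OOOOOOOO

Derivation:
Op 1 fold_left: fold axis v@4; visible region now rows[0,16) x cols[0,4) = 16x4
Op 2 fold_down: fold axis h@8; visible region now rows[8,16) x cols[0,4) = 8x4
Op 3 fold_right: fold axis v@2; visible region now rows[8,16) x cols[2,4) = 8x2
Op 4 fold_left: fold axis v@3; visible region now rows[8,16) x cols[2,3) = 8x1
Op 5 fold_up: fold axis h@12; visible region now rows[8,12) x cols[2,3) = 4x1
Op 6 cut(2, 0): punch at orig (10,2); cuts so far [(10, 2)]; region rows[8,12) x cols[2,3) = 4x1
Op 7 cut(0, 0): punch at orig (8,2); cuts so far [(8, 2), (10, 2)]; region rows[8,12) x cols[2,3) = 4x1
Unfold 1 (reflect across h@12): 4 holes -> [(8, 2), (10, 2), (13, 2), (15, 2)]
Unfold 2 (reflect across v@3): 8 holes -> [(8, 2), (8, 3), (10, 2), (10, 3), (13, 2), (13, 3), (15, 2), (15, 3)]
Unfold 3 (reflect across v@2): 16 holes -> [(8, 0), (8, 1), (8, 2), (8, 3), (10, 0), (10, 1), (10, 2), (10, 3), (13, 0), (13, 1), (13, 2), (13, 3), (15, 0), (15, 1), (15, 2), (15, 3)]
Unfold 4 (reflect across h@8): 32 holes -> [(0, 0), (0, 1), (0, 2), (0, 3), (2, 0), (2, 1), (2, 2), (2, 3), (5, 0), (5, 1), (5, 2), (5, 3), (7, 0), (7, 1), (7, 2), (7, 3), (8, 0), (8, 1), (8, 2), (8, 3), (10, 0), (10, 1), (10, 2), (10, 3), (13, 0), (13, 1), (13, 2), (13, 3), (15, 0), (15, 1), (15, 2), (15, 3)]
Unfold 5 (reflect across v@4): 64 holes -> [(0, 0), (0, 1), (0, 2), (0, 3), (0, 4), (0, 5), (0, 6), (0, 7), (2, 0), (2, 1), (2, 2), (2, 3), (2, 4), (2, 5), (2, 6), (2, 7), (5, 0), (5, 1), (5, 2), (5, 3), (5, 4), (5, 5), (5, 6), (5, 7), (7, 0), (7, 1), (7, 2), (7, 3), (7, 4), (7, 5), (7, 6), (7, 7), (8, 0), (8, 1), (8, 2), (8, 3), (8, 4), (8, 5), (8, 6), (8, 7), (10, 0), (10, 1), (10, 2), (10, 3), (10, 4), (10, 5), (10, 6), (10, 7), (13, 0), (13, 1), (13, 2), (13, 3), (13, 4), (13, 5), (13, 6), (13, 7), (15, 0), (15, 1), (15, 2), (15, 3), (15, 4), (15, 5), (15, 6), (15, 7)]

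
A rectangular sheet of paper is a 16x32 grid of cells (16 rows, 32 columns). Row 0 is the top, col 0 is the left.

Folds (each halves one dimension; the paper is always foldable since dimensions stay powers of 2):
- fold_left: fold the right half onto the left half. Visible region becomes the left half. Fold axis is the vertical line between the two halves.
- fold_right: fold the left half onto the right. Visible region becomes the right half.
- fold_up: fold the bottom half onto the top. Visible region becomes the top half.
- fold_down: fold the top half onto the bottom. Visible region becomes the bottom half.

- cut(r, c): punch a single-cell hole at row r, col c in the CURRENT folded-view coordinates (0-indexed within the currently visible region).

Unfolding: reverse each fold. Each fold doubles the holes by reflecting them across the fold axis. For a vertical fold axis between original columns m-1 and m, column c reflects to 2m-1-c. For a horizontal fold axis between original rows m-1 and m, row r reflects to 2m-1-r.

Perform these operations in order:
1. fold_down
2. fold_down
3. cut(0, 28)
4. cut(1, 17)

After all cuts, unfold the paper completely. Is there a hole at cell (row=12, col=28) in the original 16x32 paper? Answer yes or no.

Answer: yes

Derivation:
Op 1 fold_down: fold axis h@8; visible region now rows[8,16) x cols[0,32) = 8x32
Op 2 fold_down: fold axis h@12; visible region now rows[12,16) x cols[0,32) = 4x32
Op 3 cut(0, 28): punch at orig (12,28); cuts so far [(12, 28)]; region rows[12,16) x cols[0,32) = 4x32
Op 4 cut(1, 17): punch at orig (13,17); cuts so far [(12, 28), (13, 17)]; region rows[12,16) x cols[0,32) = 4x32
Unfold 1 (reflect across h@12): 4 holes -> [(10, 17), (11, 28), (12, 28), (13, 17)]
Unfold 2 (reflect across h@8): 8 holes -> [(2, 17), (3, 28), (4, 28), (5, 17), (10, 17), (11, 28), (12, 28), (13, 17)]
Holes: [(2, 17), (3, 28), (4, 28), (5, 17), (10, 17), (11, 28), (12, 28), (13, 17)]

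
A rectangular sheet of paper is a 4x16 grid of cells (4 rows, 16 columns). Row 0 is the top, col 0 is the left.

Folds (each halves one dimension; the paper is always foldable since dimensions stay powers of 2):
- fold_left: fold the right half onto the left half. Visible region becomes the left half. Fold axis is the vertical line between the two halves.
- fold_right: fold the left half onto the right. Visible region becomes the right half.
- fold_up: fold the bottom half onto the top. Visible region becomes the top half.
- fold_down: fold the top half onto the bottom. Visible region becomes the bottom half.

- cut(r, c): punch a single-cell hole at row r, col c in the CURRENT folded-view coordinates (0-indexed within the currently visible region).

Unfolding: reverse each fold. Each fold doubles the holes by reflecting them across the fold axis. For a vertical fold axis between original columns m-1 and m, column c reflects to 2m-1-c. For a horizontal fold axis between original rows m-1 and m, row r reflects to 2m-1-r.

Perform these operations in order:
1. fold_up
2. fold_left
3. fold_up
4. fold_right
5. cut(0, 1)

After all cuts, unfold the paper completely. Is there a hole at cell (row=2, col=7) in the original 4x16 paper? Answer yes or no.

Op 1 fold_up: fold axis h@2; visible region now rows[0,2) x cols[0,16) = 2x16
Op 2 fold_left: fold axis v@8; visible region now rows[0,2) x cols[0,8) = 2x8
Op 3 fold_up: fold axis h@1; visible region now rows[0,1) x cols[0,8) = 1x8
Op 4 fold_right: fold axis v@4; visible region now rows[0,1) x cols[4,8) = 1x4
Op 5 cut(0, 1): punch at orig (0,5); cuts so far [(0, 5)]; region rows[0,1) x cols[4,8) = 1x4
Unfold 1 (reflect across v@4): 2 holes -> [(0, 2), (0, 5)]
Unfold 2 (reflect across h@1): 4 holes -> [(0, 2), (0, 5), (1, 2), (1, 5)]
Unfold 3 (reflect across v@8): 8 holes -> [(0, 2), (0, 5), (0, 10), (0, 13), (1, 2), (1, 5), (1, 10), (1, 13)]
Unfold 4 (reflect across h@2): 16 holes -> [(0, 2), (0, 5), (0, 10), (0, 13), (1, 2), (1, 5), (1, 10), (1, 13), (2, 2), (2, 5), (2, 10), (2, 13), (3, 2), (3, 5), (3, 10), (3, 13)]
Holes: [(0, 2), (0, 5), (0, 10), (0, 13), (1, 2), (1, 5), (1, 10), (1, 13), (2, 2), (2, 5), (2, 10), (2, 13), (3, 2), (3, 5), (3, 10), (3, 13)]

Answer: no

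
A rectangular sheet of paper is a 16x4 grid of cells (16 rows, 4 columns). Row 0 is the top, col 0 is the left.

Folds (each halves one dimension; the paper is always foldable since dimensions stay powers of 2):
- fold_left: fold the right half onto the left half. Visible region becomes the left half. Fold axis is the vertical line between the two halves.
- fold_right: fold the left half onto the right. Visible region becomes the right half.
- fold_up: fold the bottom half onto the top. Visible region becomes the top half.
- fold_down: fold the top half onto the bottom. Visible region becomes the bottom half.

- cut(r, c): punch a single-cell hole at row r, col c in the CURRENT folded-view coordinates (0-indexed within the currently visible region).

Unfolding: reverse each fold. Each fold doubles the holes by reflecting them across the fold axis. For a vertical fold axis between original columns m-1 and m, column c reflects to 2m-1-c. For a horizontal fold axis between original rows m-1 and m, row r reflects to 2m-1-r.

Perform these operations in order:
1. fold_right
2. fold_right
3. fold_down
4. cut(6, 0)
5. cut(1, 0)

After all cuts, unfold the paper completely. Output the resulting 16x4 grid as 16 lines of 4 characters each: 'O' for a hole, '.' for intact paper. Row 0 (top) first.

Op 1 fold_right: fold axis v@2; visible region now rows[0,16) x cols[2,4) = 16x2
Op 2 fold_right: fold axis v@3; visible region now rows[0,16) x cols[3,4) = 16x1
Op 3 fold_down: fold axis h@8; visible region now rows[8,16) x cols[3,4) = 8x1
Op 4 cut(6, 0): punch at orig (14,3); cuts so far [(14, 3)]; region rows[8,16) x cols[3,4) = 8x1
Op 5 cut(1, 0): punch at orig (9,3); cuts so far [(9, 3), (14, 3)]; region rows[8,16) x cols[3,4) = 8x1
Unfold 1 (reflect across h@8): 4 holes -> [(1, 3), (6, 3), (9, 3), (14, 3)]
Unfold 2 (reflect across v@3): 8 holes -> [(1, 2), (1, 3), (6, 2), (6, 3), (9, 2), (9, 3), (14, 2), (14, 3)]
Unfold 3 (reflect across v@2): 16 holes -> [(1, 0), (1, 1), (1, 2), (1, 3), (6, 0), (6, 1), (6, 2), (6, 3), (9, 0), (9, 1), (9, 2), (9, 3), (14, 0), (14, 1), (14, 2), (14, 3)]

Answer: ....
OOOO
....
....
....
....
OOOO
....
....
OOOO
....
....
....
....
OOOO
....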